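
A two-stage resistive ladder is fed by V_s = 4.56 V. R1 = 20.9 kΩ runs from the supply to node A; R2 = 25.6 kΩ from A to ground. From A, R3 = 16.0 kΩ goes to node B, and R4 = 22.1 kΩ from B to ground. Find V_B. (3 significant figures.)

V_B ≈ 1.12 V

The second stage (R3 + R4 = 38.10 kΩ) loads node A in parallel with R2.
Effective lower resistance at A: R2 ‖ 38.10 = 15.31 kΩ.
So V_A = 4.56 × 0.4228 = 1.928 V.
Then the unloaded second divider: V_B = V_A × R4/(R3+R4) = 1.928 × 0.5801 = 1.118 V.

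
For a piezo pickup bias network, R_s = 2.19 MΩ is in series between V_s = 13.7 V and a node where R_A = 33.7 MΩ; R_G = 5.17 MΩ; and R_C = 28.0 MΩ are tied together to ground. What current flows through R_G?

I ≈ 1.69 µA

Parallel bank: R_p = 1/(1/33.7 + 1/5.17 + 1/28.0) = 3.864 MΩ.
Node voltage V_A = V_s · R_p/(R_s + R_p) = 13.7 × 0.6382 = 8.744 V.
Branch current I = V_A/R_G = 8.744/5.17 = 1.691 µA.
(Equivalently: I_total = 2.263 µA, then current-divider fraction G_k/ΣG = 0.7474.)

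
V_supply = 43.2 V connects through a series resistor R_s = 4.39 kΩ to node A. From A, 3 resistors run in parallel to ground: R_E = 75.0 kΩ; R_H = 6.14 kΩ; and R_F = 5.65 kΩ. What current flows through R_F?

Equivalent of the parallel group: R_p = 2.831 kΩ.
V_A = 43.2 × 2.831/7.221 = 16.94 V.
I(R_F) = V_A / R_F = 16.94/5.65 = 2.998 mA.

I ≈ 3.00 mA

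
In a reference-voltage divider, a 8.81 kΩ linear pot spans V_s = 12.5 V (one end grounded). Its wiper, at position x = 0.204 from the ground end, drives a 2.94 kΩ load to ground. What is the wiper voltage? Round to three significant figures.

Lower segment x·R_p = 1.797 kΩ; upper segment (1−x)·R_p = 7.013 kΩ.
R_L loads the lower segment: effective lower R = 1.115 kΩ.
Then V_out = V_s · 1.115/(7.013 + 1.115) = 1.715 V.
(Unloaded: V_out = x·V_s = 2.55 V.)

V_out ≈ 1.72 V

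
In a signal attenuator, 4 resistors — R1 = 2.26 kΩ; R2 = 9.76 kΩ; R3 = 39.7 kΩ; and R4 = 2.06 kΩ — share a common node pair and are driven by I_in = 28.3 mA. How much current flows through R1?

ΣG = 1/2.26 + 1/9.76 + 1/39.7 + 1/2.06 = 1.056.
Current divider: I(R1) = I_in · G_k/ΣG = 28.3 × (0.4425/1.056) = 28.3 × 0.4192 = 11.86 mA.

I ≈ 11.9 mA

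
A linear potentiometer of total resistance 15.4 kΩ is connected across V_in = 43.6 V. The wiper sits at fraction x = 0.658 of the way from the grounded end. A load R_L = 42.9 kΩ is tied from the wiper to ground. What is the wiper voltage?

V_out ≈ 26.5 V

Lower segment x·R_p = 10.13 kΩ; upper segment (1−x)·R_p = 5.267 kΩ.
R_L loads the lower segment: effective lower R = 8.197 kΩ.
V_out = 43.6 × 8.197/(5.267 + 8.197) = 26.54 V.
(Unloaded: V_out = x·V_in = 28.7 V.)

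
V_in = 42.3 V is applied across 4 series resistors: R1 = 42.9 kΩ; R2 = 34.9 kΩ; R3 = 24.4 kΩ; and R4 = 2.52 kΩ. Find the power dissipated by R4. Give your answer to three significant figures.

The common current is I = 42.3/104.7 = 0.4039 mA.
P(R4) = I²·R4 = (0.4039)² × 2.52 = 0.4112 mW.

P ≈ 0.411 mW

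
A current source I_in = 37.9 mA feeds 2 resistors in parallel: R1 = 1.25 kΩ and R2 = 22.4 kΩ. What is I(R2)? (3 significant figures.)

With just two branches, the current splits inversely with resistance.
So I = 37.9 × 1.25/23.65 = 2.003 mA.

I ≈ 2.00 mA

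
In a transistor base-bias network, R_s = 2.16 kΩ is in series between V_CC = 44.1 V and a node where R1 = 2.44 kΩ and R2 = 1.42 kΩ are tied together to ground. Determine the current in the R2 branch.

I ≈ 9.12 mA

Parallel bank: R_p = 1/(1/2.44 + 1/1.42) = 0.8976 kΩ.
Node voltage V_A = V_CC · R_p/(R_s + R_p) = 44.1 × 0.2936 = 12.95 V.
I(R2) = V_A / R2 = 12.95/1.42 = 9.117 mA.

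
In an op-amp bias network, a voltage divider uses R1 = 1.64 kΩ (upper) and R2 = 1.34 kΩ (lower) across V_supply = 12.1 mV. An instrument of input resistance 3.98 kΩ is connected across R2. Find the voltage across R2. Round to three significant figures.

First combine the lower leg with the load: R2 ‖ R_L = 1.002 kΩ.
Now apply the divider: V_out = 12.1 × 0.3794 = 4.590 mV.

V_out ≈ 4.59 mV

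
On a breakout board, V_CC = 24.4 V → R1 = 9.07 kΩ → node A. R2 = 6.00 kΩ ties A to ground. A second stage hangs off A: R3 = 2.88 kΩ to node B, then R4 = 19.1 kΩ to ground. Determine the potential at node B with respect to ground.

V_B ≈ 7.25 V

The second stage (R3 + R4 = 21.98 kΩ) loads node A in parallel with R2.
R2 ‖ (R3+R4) = 4.713 kΩ.
First divider: V_A = V_CC · 4.713/(9.07 + 4.713) = 8.344 V.
V_B = V_A × 0.8690 = 7.251 V.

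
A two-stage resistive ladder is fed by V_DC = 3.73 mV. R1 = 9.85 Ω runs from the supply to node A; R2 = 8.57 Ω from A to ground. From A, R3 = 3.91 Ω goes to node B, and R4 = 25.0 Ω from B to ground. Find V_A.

Node A sees R2 in parallel with the series input of stage 2, R3 + R4 = 28.91 Ω.
Effective lower resistance at A: R2 ‖ 28.91 = 6.610 Ω.
So V_A = 3.73 × 0.4016 = 1.498 mV.

V_A ≈ 1.50 mV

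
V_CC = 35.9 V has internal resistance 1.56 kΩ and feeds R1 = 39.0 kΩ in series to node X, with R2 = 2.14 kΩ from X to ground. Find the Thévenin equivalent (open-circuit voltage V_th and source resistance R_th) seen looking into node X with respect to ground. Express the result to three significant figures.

V_th ≈ 1.80 V, R_th ≈ 2.03 kΩ

R1' = 1.56 + 39.0 = 40.56 kΩ (source resistance + R1).
V_th is the unloaded tap voltage: V_CC · R2/(R1'+R2) = 35.9 × 0.05012 = 1.799 V.
Zeroing V_CC shorts the top of R1' to ground, so R_th = R1' ‖ R2 = 2.033 kΩ.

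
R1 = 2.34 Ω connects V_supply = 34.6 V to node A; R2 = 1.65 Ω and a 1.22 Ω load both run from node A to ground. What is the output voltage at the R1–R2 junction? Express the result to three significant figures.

The load sits in parallel with R2, giving an effective lower resistance R2' = R2·R_L/(R2+R_L) = 0.7014 Ω.
Then V_out = V_supply · R2'/(R1 + R2') = 34.6 × 0.7014/3.041 = 7.979 V.
(Unloaded it would be 14.3 V; the load pulls it down.)

V_out ≈ 7.98 V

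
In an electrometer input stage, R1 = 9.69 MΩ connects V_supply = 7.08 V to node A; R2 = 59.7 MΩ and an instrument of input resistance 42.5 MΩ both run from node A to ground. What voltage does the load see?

The load sits in parallel with R2, giving an effective lower resistance R2' = R2·R_L/(R2+R_L) = 24.83 MΩ.
Voltage divider with the loaded lower leg: V_out = 7.08 × 24.83/(9.69 + 24.83) = 7.08 × 0.7193 = 5.092 V.

V_out ≈ 5.09 V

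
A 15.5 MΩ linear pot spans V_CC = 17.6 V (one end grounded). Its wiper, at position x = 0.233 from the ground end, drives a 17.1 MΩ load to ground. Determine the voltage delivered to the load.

The pot divides into 11.89 MΩ above the wiper and 3.612 MΩ below.
R_L loads the lower segment: effective lower R = 2.982 MΩ.
Loaded-divider output: V_out = 17.6 × 0.2005 = 3.529 V.

V_out ≈ 3.53 V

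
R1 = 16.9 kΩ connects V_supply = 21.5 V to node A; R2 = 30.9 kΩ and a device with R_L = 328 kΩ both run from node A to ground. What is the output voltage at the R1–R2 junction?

R2 ‖ R_L = (30.9 × 328)/(30.9 + 328) = 28.24 kΩ.
Voltage divider with the loaded lower leg: V_out = 21.5 × 28.24/(16.9 + 28.24) = 21.5 × 0.6256 = 13.45 V.

V_out ≈ 13.5 V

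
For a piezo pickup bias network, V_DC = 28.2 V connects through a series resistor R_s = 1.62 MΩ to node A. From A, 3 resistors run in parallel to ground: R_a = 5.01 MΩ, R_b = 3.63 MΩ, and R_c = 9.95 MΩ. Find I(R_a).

Combine the parallel branches: R_p = (1/5.01 + 1/3.63 + 1/9.95)⁻¹ = 1.737 MΩ.
V_A = 28.2 × 1.737/3.357 = 14.59 V.
I(R_a) = V_A / R_a = 14.59/5.01 = 2.913 µA.

I ≈ 2.91 µA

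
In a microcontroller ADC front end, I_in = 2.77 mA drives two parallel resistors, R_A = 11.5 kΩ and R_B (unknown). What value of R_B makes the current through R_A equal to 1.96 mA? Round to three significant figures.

Two-branch current divider: I_A = I_in · R_B/(R_A + R_B).
With f = 0.7076, R_B = R_A · f/(1−f) = 11.5 × 2.420 = 27.83 kΩ.

R_B ≈ 27.8 kΩ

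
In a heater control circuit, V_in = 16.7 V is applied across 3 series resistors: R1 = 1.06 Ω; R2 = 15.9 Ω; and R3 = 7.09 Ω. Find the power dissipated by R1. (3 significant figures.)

P ≈ 0.511 W

The common current is I = 16.7/24.05 = 0.6944 A.
P(R1) = I²·R1 = (0.6944)² × 1.06 = 0.5111 W.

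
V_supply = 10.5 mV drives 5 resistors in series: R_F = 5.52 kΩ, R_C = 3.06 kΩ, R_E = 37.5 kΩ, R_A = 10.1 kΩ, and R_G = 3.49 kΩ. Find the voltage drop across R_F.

Series total: ΣR = 5.52 + 3.06 + 37.5 + 10.1 + 3.49 = 59.67 kΩ.
By the voltage-divider rule, V = 10.5 × 5.520/59.67 = 0.9713 mV.

V ≈ 0.971 mV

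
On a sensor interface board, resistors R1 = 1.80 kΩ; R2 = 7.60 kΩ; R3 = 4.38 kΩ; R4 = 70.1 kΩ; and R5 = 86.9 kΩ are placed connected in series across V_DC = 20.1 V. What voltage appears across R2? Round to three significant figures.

V ≈ 0.894 V

Series total: ΣR = 1.80 + 7.60 + 4.38 + 70.1 + 86.9 = 170.8 kΩ.
Voltage divider: V = V_DC · (7.600 / 170.8) = 20.1 × 0.04450 = 0.8945 V.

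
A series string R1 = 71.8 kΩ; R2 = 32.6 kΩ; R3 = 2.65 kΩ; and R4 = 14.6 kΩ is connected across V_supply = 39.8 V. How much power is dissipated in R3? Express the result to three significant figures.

P ≈ 0.284 mW

Series current I = V_supply/ΣR = 39.8/121.6 = 0.3272 mA.
V(R3) = I·R = 0.8670 V; P = V·I = 0.8670 × 0.3272 = 0.2837 mW.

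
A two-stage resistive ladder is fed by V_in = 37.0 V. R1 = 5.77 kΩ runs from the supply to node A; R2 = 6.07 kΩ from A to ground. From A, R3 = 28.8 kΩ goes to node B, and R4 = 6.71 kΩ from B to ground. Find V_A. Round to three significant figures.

V_A ≈ 17.5 V

Looking into the second stage from A: R3 + R4 = 35.51 kΩ appears in parallel with R2.
Effective lower resistance at A: R2 ‖ 35.51 = 5.184 kΩ.
So V_A = 37.0 × 0.4732 = 17.51 V.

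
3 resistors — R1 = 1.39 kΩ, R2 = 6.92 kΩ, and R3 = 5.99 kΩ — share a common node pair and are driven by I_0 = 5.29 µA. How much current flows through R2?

ΣG = 1/1.39 + 1/6.92 + 1/5.99 = 1.031.
Current divider: I(R2) = I_0 · G_k/ΣG = 5.29 × (0.1445/1.031) = 5.29 × 0.1402 = 0.7416 µA.

I ≈ 0.742 µA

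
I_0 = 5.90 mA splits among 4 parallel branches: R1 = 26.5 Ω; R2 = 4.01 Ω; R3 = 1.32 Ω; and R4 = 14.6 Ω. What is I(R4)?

I ≈ 0.363 mA

ΣG = 1/26.5 + 1/4.01 + 1/1.32 + 1/14.6 = 1.113.
Current divider: I(R4) = I_0 · G_k/ΣG = 5.90 × (0.06849/1.113) = 5.90 × 0.06153 = 0.3630 mA.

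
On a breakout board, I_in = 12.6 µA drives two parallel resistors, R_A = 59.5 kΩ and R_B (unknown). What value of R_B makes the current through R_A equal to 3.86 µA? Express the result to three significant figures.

Two-branch current divider: I_A = I_in · R_B/(R_A + R_B).
With f = 0.3063, R_B = R_A · f/(1−f) = 59.5 × 0.4416 = 26.28 kΩ.

R_B ≈ 26.3 kΩ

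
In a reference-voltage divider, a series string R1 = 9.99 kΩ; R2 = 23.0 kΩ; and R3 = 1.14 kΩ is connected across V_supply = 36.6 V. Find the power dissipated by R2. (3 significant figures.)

The common current is I = 36.6/34.13 = 1.072 mA.
P = I²R = 1.150 × 23.0 = 26.45 mW.

P ≈ 26.4 mW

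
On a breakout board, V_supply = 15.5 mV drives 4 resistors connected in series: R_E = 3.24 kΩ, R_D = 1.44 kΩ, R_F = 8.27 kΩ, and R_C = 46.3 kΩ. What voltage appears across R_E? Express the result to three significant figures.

Total series resistance ΣR = 3.24 + 1.44 + 8.27 + 46.3 = 59.25 kΩ.
Voltage divider: V = V_supply · (3.240 / 59.25) = 15.5 × 0.05468 = 0.8476 mV.

V ≈ 0.848 mV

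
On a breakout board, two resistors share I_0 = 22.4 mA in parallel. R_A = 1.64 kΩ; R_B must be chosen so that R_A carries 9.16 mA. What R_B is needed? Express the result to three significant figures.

In a two-way split, I_A/I_0 = R_B/(R_A + R_B).
9.16/22.4 = R_B/(R_A + R_B) → R_B = R_A · (0.4089)/(1 − 0.4089) = 1.64 × 0.6918 = 1.135 kΩ.

R_B ≈ 1.13 kΩ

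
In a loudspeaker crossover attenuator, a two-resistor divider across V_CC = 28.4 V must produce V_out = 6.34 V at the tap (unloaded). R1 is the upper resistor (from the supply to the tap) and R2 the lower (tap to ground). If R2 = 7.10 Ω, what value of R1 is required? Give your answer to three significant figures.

Required fraction k = V_out/V_CC = 0.2232.
So R1 = R2 · (V_CC/V_out − 1) = 7.10 × (28.4/6.34 − 1) = 7.10 × 3.479 = 24.70 Ω.

R1 ≈ 24.7 Ω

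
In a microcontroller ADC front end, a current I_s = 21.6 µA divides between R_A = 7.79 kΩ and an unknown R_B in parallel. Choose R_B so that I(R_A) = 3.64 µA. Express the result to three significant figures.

R_B ≈ 1.58 kΩ

The fraction through R_A equals R_B/(R_A+R_B).
With f = 0.1685, R_B = R_A · f/(1−f) = 7.79 × 0.2027 = 1.579 kΩ.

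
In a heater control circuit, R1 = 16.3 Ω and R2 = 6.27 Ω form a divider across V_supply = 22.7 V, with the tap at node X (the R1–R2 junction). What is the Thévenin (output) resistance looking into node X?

Zeroing V_supply shorts the top of R1 to ground, so R_th = R1 ‖ R2 = 4.528 Ω.

R_th ≈ 4.53 Ω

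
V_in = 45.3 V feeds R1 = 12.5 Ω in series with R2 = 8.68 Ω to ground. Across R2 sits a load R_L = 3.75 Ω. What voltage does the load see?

The load sits in parallel with R2, giving an effective lower resistance R2' = R2·R_L/(R2+R_L) = 2.619 Ω.
Now apply the divider: V_out = 45.3 × 0.1732 = 7.846 V.
(Unloaded it would be 18.6 V; the load pulls it down.)

V_out ≈ 7.85 V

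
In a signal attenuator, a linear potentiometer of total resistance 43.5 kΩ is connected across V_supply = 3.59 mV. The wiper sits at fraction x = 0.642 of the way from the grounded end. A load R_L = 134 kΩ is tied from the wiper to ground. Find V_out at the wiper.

Lower segment x·R_p = 27.93 kΩ; upper segment (1−x)·R_p = 15.57 kΩ.
R_L loads the lower segment: effective lower R = 23.11 kΩ.
V_out = 3.59 × 23.11/(15.57 + 23.11) = 2.145 mV.
(Unloaded: V_out = x·V_supply = 2.30 mV.)

V_out ≈ 2.14 mV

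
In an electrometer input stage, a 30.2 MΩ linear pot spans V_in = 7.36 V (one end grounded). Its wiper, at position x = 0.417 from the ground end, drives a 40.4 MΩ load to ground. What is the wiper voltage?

Lower segment x·R_p = 12.59 MΩ; upper segment (1−x)·R_p = 17.61 MΩ.
R_L loads the lower segment: effective lower R = 9.601 MΩ.
Then V_out = V_in · 9.601/(17.61 + 9.601) = 2.597 V.

V_out ≈ 2.60 V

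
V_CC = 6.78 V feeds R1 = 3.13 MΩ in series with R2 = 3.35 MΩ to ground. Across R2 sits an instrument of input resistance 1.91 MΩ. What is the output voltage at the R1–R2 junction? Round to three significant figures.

The load sits in parallel with R2, giving an effective lower resistance R2' = R2·R_L/(R2+R_L) = 1.216 MΩ.
Voltage divider with the loaded lower leg: V_out = 6.78 × 1.216/(3.13 + 1.216) = 6.78 × 0.2799 = 1.898 V.
(Unloaded it would be 3.51 V; the load pulls it down.)

V_out ≈ 1.90 V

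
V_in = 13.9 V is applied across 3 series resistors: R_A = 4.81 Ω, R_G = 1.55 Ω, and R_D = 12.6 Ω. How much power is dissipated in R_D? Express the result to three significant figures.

ΣR = 18.96 Ω → I = 13.9/18.96 = 0.7331 A.
P(R_D) = I²·R_D = (0.7331)² × 12.6 = 6.772 W.

P ≈ 6.77 W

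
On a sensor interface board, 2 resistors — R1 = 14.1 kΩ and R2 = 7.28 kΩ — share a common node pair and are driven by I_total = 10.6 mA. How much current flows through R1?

With just two branches, the current splits inversely with resistance.
So I = 10.6 × 7.28/21.38 = 3.609 mA.

I ≈ 3.61 mA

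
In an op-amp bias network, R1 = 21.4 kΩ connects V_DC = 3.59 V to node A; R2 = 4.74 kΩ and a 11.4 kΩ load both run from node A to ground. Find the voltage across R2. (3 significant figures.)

The load sits in parallel with R2, giving an effective lower resistance R2' = R2·R_L/(R2+R_L) = 3.348 kΩ.
Then V_out = V_DC · R2'/(R1 + R2') = 3.59 × 3.348/24.75 = 0.4857 V.

V_out ≈ 0.486 V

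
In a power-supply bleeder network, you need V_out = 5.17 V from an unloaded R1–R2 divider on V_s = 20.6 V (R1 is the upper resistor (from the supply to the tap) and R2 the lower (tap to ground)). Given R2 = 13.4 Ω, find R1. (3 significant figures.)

Required fraction k = V_out/V_s = 0.2510.
Rearranging, R1 = R2·(1−k)/k = 13.4 × 2.985 = 39.99 Ω.

R1 ≈ 40.0 Ω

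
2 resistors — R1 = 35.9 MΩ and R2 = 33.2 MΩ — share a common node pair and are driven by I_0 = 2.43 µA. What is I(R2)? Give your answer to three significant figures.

I ≈ 1.26 µA

Two-branch current divider: I_k = I_0 · R_other/(R_1 + R_2).
So I = 2.43 × 35.9/69.10 = 1.262 µA.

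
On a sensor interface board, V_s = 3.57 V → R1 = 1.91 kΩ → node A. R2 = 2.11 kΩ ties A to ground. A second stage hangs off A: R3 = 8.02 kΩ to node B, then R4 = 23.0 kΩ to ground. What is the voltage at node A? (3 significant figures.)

Node A sees R2 in parallel with the series input of stage 2, R3 + R4 = 31.02 kΩ.
Effective lower resistance at A: R2 ‖ 31.02 = 1.976 kΩ.
V_A = 3.57 × 1.976/(1.91 + 1.976) = 1.815 V.

V_A ≈ 1.82 V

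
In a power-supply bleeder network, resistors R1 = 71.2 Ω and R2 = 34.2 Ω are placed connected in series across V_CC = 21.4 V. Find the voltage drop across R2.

V ≈ 6.94 V

ΣR = 71.2 + 34.2 = 105.4 Ω.
Voltage divider: V = V_CC · (34.20 / 105.4) = 21.4 × 0.3245 = 6.944 V.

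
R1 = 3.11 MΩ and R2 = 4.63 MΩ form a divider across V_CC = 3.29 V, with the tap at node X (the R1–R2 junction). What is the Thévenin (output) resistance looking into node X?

Zeroing V_CC shorts the top of R1 to ground, so R_th = R1 ‖ R2 = 1.860 MΩ.

R_th ≈ 1.86 MΩ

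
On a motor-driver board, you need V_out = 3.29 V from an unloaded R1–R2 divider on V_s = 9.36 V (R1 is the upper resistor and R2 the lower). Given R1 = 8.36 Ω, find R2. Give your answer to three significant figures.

R2 ≈ 4.53 Ω

Required fraction k = V_out/V_s = 0.3515.
R2 = R1 · 0.3515/(1 − 0.3515) = 4.531 Ω.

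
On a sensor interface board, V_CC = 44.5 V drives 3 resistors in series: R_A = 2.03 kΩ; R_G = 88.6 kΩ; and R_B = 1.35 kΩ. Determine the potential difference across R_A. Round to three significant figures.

Total series resistance ΣR = 2.03 + 88.6 + 1.35 = 91.98 kΩ.
V = V_CC · R/ΣR = 44.5 × 0.02207 = 0.9821 V.

V ≈ 0.982 V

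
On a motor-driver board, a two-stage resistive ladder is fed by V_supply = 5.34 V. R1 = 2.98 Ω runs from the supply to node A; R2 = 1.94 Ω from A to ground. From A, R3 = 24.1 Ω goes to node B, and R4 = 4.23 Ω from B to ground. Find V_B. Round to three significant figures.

The second stage (R3 + R4 = 28.33 Ω) loads node A in parallel with R2.
R2 ‖ (R3+R4) = 1.816 Ω.
V_A = 5.34 × 1.816/(2.98 + 1.816) = 2.022 V.
Then the unloaded second divider: V_B = V_A × R4/(R3+R4) = 2.022 × 0.1493 = 0.3019 V.

V_B ≈ 0.302 V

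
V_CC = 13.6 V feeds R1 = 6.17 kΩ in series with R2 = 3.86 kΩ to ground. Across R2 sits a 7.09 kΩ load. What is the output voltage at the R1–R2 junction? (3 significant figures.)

V_out ≈ 3.92 V

R2 ‖ R_L = (3.86 × 7.09)/(3.86 + 7.09) = 2.499 kΩ.
Then V_out = V_CC · R2'/(R1 + R2') = 13.6 × 2.499/8.669 = 3.921 V.
(Unloaded it would be 5.23 V; the load pulls it down.)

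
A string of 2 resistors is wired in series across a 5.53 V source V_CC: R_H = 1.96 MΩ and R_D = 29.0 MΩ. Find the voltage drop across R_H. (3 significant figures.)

V ≈ 0.350 V

Total series resistance ΣR = 1.96 + 29.0 = 30.96 MΩ.
By the voltage-divider rule, V = 5.53 × 1.960/30.96 = 0.3501 V.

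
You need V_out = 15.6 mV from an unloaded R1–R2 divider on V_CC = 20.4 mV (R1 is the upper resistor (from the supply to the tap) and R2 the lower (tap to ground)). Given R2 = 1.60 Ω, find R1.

R1 ≈ 0.492 Ω

Required fraction k = V_out/V_CC = 0.7647.
So R1 = R2 · (V_CC/V_out − 1) = 1.60 × (20.4/15.6 − 1) = 1.60 × 0.3077 = 0.4923 Ω.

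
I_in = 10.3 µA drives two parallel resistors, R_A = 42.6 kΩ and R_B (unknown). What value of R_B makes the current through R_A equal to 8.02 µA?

Two-branch current divider: I_A = I_in · R_B/(R_A + R_B).
With f = 0.7786, R_B = R_A · f/(1−f) = 42.6 × 3.518 = 149.8 kΩ.

R_B ≈ 150 kΩ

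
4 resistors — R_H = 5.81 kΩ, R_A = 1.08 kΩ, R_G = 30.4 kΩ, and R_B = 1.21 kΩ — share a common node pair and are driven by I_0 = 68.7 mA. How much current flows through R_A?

ΣG = 1/5.81 + 1/1.08 + 1/30.4 + 1/1.21 = 1.957.
Current divider: I(R_A) = I_0 · G_k/ΣG = 68.7 × (0.9259/1.957) = 68.7 × 0.4730 = 32.50 mA.

I ≈ 32.5 mA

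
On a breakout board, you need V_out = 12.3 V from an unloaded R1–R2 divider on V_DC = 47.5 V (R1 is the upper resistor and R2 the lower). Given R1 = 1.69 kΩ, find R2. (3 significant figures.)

Required fraction k = V_out/V_DC = 0.2589.
So R2 = R1 · V_out/(V_DC − V_out) = 1.69 × 12.3/(47.5 − 12.3) = 1.69 × 0.3494 = 0.5905 kΩ.

R2 ≈ 0.591 kΩ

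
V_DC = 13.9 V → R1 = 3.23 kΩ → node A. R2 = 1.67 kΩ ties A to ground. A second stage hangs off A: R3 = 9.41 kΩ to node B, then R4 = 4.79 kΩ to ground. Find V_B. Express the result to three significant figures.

V_B ≈ 1.48 V

The second stage (R3 + R4 = 14.20 kΩ) loads node A in parallel with R2.
Effective lower resistance at A: R2 ‖ 14.20 = 1.494 kΩ.
V_A = 13.9 × 1.494/(3.23 + 1.494) = 4.397 V.
V_B = V_A × 0.3373 = 1.483 V.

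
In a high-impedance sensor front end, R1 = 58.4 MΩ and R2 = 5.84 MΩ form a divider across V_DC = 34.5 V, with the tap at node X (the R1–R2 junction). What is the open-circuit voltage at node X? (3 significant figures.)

Open-circuit (no load on X): V_th = V_DC · R2/(R1 + R2) = 34.5 × 5.84/(58.40 + 5.84) = 3.136 V.

V_th ≈ 3.14 V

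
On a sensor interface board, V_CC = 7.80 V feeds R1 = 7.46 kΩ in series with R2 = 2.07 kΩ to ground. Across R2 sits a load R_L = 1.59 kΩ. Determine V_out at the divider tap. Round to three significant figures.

First combine the lower leg with the load: R2 ‖ R_L = 0.8993 kΩ.
Now apply the divider: V_out = 7.80 × 0.1076 = 0.8391 V.
(Unloaded it would be 1.69 V; the load pulls it down.)

V_out ≈ 0.839 V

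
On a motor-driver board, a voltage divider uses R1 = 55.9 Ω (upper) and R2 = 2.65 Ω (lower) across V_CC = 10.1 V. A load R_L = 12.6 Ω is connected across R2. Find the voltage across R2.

V_out ≈ 0.381 V

The load sits in parallel with R2, giving an effective lower resistance R2' = R2·R_L/(R2+R_L) = 2.190 Ω.
Then V_out = V_CC · R2'/(R1 + R2') = 10.1 × 2.190/58.09 = 0.3807 V.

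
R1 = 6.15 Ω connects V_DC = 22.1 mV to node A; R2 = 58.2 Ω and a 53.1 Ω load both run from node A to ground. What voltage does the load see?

V_out ≈ 18.1 mV

First combine the lower leg with the load: R2 ‖ R_L = 27.77 Ω.
Then V_out = V_DC · R2'/(R1 + R2') = 22.1 × 27.77/33.92 = 18.09 mV.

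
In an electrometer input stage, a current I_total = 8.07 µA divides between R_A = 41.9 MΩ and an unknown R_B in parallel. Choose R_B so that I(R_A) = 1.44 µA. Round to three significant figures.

R_B ≈ 9.10 MΩ

In a two-way split, I_A/I_total = R_B/(R_A + R_B).
1.44/8.07 = R_B/(R_A + R_B) → R_B = R_A · (0.1784)/(1 − 0.1784) = 41.9 × 0.2172 = 9.100 MΩ.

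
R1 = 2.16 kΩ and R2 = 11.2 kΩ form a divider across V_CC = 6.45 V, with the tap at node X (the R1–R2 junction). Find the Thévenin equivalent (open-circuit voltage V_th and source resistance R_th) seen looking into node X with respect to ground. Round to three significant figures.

V_th ≈ 5.41 V, R_th ≈ 1.81 kΩ

V_th is the unloaded tap voltage: V_CC · R2/(R1+R2) = 6.45 × 0.8383 = 5.407 V.
With V_CC suppressed (replaced by a short), R_th = R1 ‖ R2 = (2.160 × 11.2)/(2.160 + 11.2) = 1.811 kΩ.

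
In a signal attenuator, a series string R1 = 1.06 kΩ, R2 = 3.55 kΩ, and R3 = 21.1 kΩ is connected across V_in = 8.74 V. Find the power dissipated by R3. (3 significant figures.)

P ≈ 2.44 mW

The common current is I = 8.74/25.71 = 0.3399 mA.
P(R3) = I²·R3 = (0.3399)² × 21.1 = 2.438 mW.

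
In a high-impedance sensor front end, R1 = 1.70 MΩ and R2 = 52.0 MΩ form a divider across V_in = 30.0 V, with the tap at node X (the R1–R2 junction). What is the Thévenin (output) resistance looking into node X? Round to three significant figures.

Looking into X with the source shorted: R_th = R1·R2/(R1+R2) = 1.700 × 52.0/53.70 = 1.646 MΩ.

R_th ≈ 1.65 MΩ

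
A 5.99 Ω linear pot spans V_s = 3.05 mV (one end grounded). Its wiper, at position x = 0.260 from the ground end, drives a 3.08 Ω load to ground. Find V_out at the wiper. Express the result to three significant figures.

The pot divides into 4.433 Ω above the wiper and 1.557 Ω below.
(x·R_p) ‖ R_L = 1.034 Ω.
Loaded-divider output: V_out = 3.05 × 0.1892 = 0.5771 mV.
(Unloaded: V_out = x·V_s = 0.793 mV.)

V_out ≈ 0.577 mV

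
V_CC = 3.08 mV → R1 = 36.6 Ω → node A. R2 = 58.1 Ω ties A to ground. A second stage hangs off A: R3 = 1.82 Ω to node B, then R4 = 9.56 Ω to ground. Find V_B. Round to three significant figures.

V_B ≈ 0.534 mV

Looking into the second stage from A: R3 + R4 = 11.38 Ω appears in parallel with R2.
R2 ‖ (R3+R4) = 9.516 Ω.
V_A = 3.08 × 9.516/(36.6 + 9.516) = 0.6356 mV.
V_B = V_A × 0.8401 = 0.5339 mV.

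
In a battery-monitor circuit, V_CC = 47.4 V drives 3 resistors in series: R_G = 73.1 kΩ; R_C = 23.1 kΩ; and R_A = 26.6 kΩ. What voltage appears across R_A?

V ≈ 10.3 V

Series total: ΣR = 73.1 + 23.1 + 26.6 = 122.8 kΩ.
V = V_CC · R/ΣR = 47.4 × 0.2166 = 10.27 V.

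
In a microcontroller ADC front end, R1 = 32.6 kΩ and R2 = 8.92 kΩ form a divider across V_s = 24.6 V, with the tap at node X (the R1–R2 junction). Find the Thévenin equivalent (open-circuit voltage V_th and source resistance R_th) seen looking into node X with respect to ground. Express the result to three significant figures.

Open-circuit (no load on X): V_th = V_s · R2/(R1 + R2) = 24.6 × 8.92/(32.60 + 8.92) = 5.285 V.
With V_s suppressed (replaced by a short), R_th = R1 ‖ R2 = (32.60 × 8.92)/(32.60 + 8.92) = 7.004 kΩ.

V_th ≈ 5.28 V, R_th ≈ 7.00 kΩ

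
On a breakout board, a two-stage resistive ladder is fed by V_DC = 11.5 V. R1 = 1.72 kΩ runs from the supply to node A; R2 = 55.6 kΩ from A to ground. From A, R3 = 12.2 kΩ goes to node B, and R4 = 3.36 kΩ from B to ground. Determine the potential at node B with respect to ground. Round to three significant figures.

The second stage (R3 + R4 = 15.56 kΩ) loads node A in parallel with R2.
Effective lower resistance at A: R2 ‖ 15.56 = 12.16 kΩ.
So V_A = 11.5 × 0.8761 = 10.07 V.
Then the unloaded second divider: V_B = V_A × R4/(R3+R4) = 10.07 × 0.2159 = 2.176 V.

V_B ≈ 2.18 V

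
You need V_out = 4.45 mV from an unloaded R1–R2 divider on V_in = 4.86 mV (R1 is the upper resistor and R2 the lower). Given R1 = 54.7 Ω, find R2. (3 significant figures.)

R2 ≈ 594 Ω

V_out/V_in = R2/(R1+R2) = 0.9156.
Rearranging, R2 = R1·k/(1−k) = 54.7 × 10.85 = 593.7 Ω.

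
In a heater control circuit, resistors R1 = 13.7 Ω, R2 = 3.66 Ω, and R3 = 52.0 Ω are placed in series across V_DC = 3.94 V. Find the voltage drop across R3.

V ≈ 2.95 V

Total series resistance ΣR = 13.7 + 3.66 + 52.0 = 69.36 Ω.
Voltage divider: V = V_DC · (52.00 / 69.36) = 3.94 × 0.7497 = 2.954 V.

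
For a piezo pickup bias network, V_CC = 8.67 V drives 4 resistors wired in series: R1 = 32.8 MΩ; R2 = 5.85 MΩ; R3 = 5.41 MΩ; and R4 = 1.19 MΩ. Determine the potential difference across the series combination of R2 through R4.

Series total: ΣR = 32.8 + 5.85 + 5.41 + 1.19 = 45.25 MΩ.
R_{R2..R4} = 5.85 + 5.41 + 1.19 = 12.45 MΩ.
V = V_CC · R/ΣR = 8.67 × 0.2751 = 2.385 V.

V ≈ 2.39 V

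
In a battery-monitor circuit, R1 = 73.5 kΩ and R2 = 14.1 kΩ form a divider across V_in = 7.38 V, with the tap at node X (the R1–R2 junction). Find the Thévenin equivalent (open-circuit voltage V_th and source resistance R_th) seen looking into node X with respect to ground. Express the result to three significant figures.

V_th is the unloaded tap voltage: V_in · R2/(R1+R2) = 7.38 × 0.1610 = 1.188 V.
Zeroing V_in shorts the top of R1 to ground, so R_th = R1 ‖ R2 = 11.83 kΩ.

V_th ≈ 1.19 V, R_th ≈ 11.8 kΩ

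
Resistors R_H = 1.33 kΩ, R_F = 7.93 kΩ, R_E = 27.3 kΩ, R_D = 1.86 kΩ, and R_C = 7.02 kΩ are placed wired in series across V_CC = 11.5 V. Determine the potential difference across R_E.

ΣR = 1.33 + 7.93 + 27.3 + 1.86 + 7.02 = 45.44 kΩ.
Voltage divider: V = V_CC · (27.30 / 45.44) = 11.5 × 0.6008 = 6.909 V.

V ≈ 6.91 V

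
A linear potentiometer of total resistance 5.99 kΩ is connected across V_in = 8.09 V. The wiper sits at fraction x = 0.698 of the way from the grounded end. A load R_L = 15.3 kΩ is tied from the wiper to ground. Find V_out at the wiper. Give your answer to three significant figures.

Split the track: R_lower = x·R_p = 4.181 kΩ, R_upper = (1−x)·R_p = 1.809 kΩ.
Lower segment in parallel with the load: 4.181 ‖ 15.3 = 3.284 kΩ.
Loaded-divider output: V_out = 8.09 × 0.6448 = 5.216 V.

V_out ≈ 5.22 V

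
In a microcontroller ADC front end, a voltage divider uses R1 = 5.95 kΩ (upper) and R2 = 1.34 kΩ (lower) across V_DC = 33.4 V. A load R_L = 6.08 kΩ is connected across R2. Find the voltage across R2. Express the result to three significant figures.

R2 ‖ R_L = (1.34 × 6.08)/(1.34 + 6.08) = 1.098 kΩ.
Voltage divider with the loaded lower leg: V_out = 33.4 × 1.098/(5.95 + 1.098) = 33.4 × 0.1558 = 5.203 V.
(Unloaded it would be 6.14 V; the load pulls it down.)

V_out ≈ 5.20 V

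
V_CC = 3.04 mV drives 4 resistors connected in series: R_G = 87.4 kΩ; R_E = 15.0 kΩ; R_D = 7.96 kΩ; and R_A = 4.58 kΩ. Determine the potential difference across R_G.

V ≈ 2.31 mV

ΣR = 87.4 + 15.0 + 7.96 + 4.58 = 114.9 kΩ.
V = V_CC · R/ΣR = 3.04 × 0.7604 = 2.312 mV.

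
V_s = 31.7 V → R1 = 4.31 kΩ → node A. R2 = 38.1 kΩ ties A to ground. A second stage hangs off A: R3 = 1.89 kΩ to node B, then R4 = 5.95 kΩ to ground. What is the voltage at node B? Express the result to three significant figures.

V_B ≈ 14.5 V

Node A sees R2 in parallel with the series input of stage 2, R3 + R4 = 7.840 kΩ.
R2 ‖ (R3+R4) = 6.502 kΩ.
V_A = 31.7 × 6.502/(4.31 + 6.502) = 19.06 V.
Then the unloaded second divider: V_B = V_A × R4/(R3+R4) = 19.06 × 0.7589 = 14.47 V.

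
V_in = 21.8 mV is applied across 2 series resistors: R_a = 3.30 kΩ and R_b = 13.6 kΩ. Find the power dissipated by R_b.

The common current is I = 21.8/16.90 = 1.290 µA.
P(R_b) = I²·R_b = (1.290)² × 13.6 = 22.63 nW.

P ≈ 22.6 nW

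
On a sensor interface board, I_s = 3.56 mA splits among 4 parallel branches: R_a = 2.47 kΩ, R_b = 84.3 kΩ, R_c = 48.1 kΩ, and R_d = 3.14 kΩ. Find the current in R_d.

Conductances: ΣG = 1/2.47 + 1/84.3 + 1/48.1 + 1/3.14 = 0.7560 (1/kΩ).
R_d takes the fraction G_k/ΣG = 0.3185/0.7560 = 0.4213, so I = 3.56 × 0.4213 = 1.500 mA.

I ≈ 1.50 mA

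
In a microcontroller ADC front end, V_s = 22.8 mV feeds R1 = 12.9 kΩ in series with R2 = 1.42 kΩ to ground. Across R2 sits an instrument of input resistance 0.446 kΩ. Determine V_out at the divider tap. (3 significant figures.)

V_out ≈ 0.584 mV

First combine the lower leg with the load: R2 ‖ R_L = 0.3394 kΩ.
Then V_out = V_s · R2'/(R1 + R2') = 22.8 × 0.3394/13.24 = 0.5845 mV.
(Unloaded it would be 2.26 mV; the load pulls it down.)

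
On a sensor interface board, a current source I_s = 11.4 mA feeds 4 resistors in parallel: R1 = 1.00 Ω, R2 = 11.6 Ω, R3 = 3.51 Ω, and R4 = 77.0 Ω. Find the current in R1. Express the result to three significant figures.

I ≈ 8.24 mA

Conductances: ΣG = 1/1.00 + 1/11.6 + 1/3.51 + 1/77.0 = 1.384 (1/Ω).
R1 takes the fraction G_k/ΣG = 1.000/1.384 = 0.7225, so I = 11.4 × 0.7225 = 8.236 mA.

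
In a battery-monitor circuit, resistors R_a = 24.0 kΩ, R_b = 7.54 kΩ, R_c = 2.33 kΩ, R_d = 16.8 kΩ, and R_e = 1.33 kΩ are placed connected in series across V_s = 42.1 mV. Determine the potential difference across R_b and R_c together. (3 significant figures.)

V ≈ 7.99 mV

ΣR = 24.0 + 7.54 + 2.33 + 16.8 + 1.33 = 52.00 kΩ.
R_{R_b..R_c} = 7.54 + 2.33 = 9.870 kΩ.
V = V_s · R/ΣR = 42.1 × 0.1898 = 7.991 mV.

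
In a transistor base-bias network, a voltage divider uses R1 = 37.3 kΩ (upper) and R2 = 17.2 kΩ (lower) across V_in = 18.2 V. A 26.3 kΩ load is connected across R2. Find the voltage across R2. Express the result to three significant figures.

First combine the lower leg with the load: R2 ‖ R_L = 10.40 kΩ.
Now apply the divider: V_out = 18.2 × 0.2180 = 3.968 V.

V_out ≈ 3.97 V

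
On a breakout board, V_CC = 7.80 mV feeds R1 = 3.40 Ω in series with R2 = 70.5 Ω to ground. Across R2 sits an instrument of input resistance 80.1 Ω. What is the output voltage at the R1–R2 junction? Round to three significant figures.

First combine the lower leg with the load: R2 ‖ R_L = 37.50 Ω.
Now apply the divider: V_out = 7.80 × 0.9169 = 7.152 mV.
(Unloaded it would be 7.44 mV; the load pulls it down.)

V_out ≈ 7.15 mV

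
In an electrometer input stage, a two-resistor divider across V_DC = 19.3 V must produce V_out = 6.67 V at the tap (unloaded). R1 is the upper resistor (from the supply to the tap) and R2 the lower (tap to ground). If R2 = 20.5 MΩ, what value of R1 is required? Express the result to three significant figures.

R1 ≈ 38.8 MΩ

V_out/V_DC = R2/(R1+R2) = 0.3456.
Rearranging, R1 = R2·(1−k)/k = 20.5 × 1.894 = 38.82 MΩ.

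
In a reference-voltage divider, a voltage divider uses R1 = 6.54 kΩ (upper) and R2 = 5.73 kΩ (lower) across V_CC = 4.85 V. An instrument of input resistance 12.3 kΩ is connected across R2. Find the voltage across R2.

First combine the lower leg with the load: R2 ‖ R_L = 3.909 kΩ.
Now apply the divider: V_out = 4.85 × 0.3741 = 1.814 V.

V_out ≈ 1.81 V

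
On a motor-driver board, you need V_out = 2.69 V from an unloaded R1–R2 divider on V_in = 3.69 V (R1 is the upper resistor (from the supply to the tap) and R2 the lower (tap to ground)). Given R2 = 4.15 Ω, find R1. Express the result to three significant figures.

Required fraction k = V_out/V_in = 0.7290.
Rearranging, R1 = R2·(1−k)/k = 4.15 × 0.3717 = 1.543 Ω.

R1 ≈ 1.54 Ω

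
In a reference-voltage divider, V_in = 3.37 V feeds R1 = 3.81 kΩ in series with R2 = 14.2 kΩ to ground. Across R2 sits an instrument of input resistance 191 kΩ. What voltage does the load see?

V_out ≈ 2.62 V

R2 ‖ R_L = (14.2 × 191)/(14.2 + 191) = 13.22 kΩ.
Voltage divider with the loaded lower leg: V_out = 3.37 × 13.22/(3.81 + 13.22) = 3.37 × 0.7762 = 2.616 V.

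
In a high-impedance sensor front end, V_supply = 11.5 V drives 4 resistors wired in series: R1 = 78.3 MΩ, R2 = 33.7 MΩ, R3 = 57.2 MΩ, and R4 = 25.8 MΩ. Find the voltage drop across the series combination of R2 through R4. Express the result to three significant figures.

Total series resistance ΣR = 78.3 + 33.7 + 57.2 + 25.8 = 195.0 MΩ.
R_{R2..R4} = 33.7 + 57.2 + 25.8 = 116.7 MΩ.
V = V_supply · R/ΣR = 11.5 × 0.5985 = 6.882 V.

V ≈ 6.88 V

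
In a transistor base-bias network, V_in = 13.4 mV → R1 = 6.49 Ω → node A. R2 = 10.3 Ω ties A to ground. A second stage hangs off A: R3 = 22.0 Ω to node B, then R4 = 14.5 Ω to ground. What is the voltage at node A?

V_A ≈ 7.41 mV

The second stage (R3 + R4 = 36.50 Ω) loads node A in parallel with R2.
Effective lower resistance at A: R2 ‖ 36.50 = 8.033 Ω.
So V_A = 13.4 × 0.5531 = 7.412 mV.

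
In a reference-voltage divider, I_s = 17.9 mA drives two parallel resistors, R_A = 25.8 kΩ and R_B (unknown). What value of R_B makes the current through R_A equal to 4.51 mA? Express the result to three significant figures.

In a two-way split, I_A/I_s = R_B/(R_A + R_B).
With f = 0.2520, R_B = R_A · f/(1−f) = 25.8 × 0.3368 = 8.690 kΩ.

R_B ≈ 8.69 kΩ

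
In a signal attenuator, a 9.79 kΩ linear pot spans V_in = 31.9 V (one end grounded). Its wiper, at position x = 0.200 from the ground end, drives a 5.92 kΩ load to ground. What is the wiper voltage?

V_out ≈ 5.05 V

Lower segment x·R_p = 1.958 kΩ; upper segment (1−x)·R_p = 7.832 kΩ.
Lower segment in parallel with the load: 1.958 ‖ 5.92 = 1.471 kΩ.
Then V_out = V_in · 1.471/(7.832 + 1.471) = 5.045 V.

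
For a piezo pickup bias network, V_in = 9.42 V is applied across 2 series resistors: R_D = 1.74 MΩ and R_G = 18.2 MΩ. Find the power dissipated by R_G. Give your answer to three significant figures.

P ≈ 4.06 µW

Series current I = V_in/ΣR = 9.42/19.94 = 0.4724 µA.
P(R_G) = I²·R_G = (0.4724)² × 18.2 = 4.062 µW.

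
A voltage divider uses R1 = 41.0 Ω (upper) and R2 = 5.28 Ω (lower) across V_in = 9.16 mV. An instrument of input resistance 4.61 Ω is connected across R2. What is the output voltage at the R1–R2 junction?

First combine the lower leg with the load: R2 ‖ R_L = 2.461 Ω.
Now apply the divider: V_out = 9.16 × 0.05663 = 0.5187 mV.
(Unloaded it would be 1.05 mV; the load pulls it down.)

V_out ≈ 0.519 mV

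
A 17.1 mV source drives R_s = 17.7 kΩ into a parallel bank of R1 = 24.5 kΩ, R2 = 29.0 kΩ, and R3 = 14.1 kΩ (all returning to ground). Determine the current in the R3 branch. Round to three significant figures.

I ≈ 0.338 µA

Combine the parallel branches: R_p = (1/24.5 + 1/29.0 + 1/14.1)⁻¹ = 6.839 kΩ.
V_A = 17.1 × 6.839/24.54 = 4.766 mV.
I(R3) = V_A / R3 = 4.766/14.1 = 0.3380 µA.
(Equivalently: I_total = 0.6969 µA, then current-divider fraction G_k/ΣG = 0.4850.)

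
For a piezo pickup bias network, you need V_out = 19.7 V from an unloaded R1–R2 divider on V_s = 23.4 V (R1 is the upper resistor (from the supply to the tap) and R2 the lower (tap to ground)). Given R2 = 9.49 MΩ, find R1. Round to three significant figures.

V_out/V_s = R2/(R1+R2) = 0.8419.
Rearranging, R1 = R2·(1−k)/k = 9.49 × 0.1878 = 1.782 MΩ.

R1 ≈ 1.78 MΩ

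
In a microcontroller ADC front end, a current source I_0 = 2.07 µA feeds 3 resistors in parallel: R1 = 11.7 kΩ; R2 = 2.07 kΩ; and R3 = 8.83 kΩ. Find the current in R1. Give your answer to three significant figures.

ΣG = 1/11.7 + 1/2.07 + 1/8.83 = 0.6818.
R1 takes the fraction G_k/ΣG = 0.08547/0.6818 = 0.1254, so I = 2.07 × 0.1254 = 0.2595 µA.

I ≈ 0.259 µA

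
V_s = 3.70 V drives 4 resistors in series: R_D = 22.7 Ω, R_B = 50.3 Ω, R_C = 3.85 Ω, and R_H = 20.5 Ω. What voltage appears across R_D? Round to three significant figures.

V ≈ 0.863 V

ΣR = 22.7 + 50.3 + 3.85 + 20.5 = 97.35 Ω.
V = V_s · R/ΣR = 3.70 × 0.2332 = 0.8628 V.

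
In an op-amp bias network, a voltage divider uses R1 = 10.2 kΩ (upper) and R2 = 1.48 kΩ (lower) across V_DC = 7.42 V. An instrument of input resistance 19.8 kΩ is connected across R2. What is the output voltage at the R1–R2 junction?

The load sits in parallel with R2, giving an effective lower resistance R2' = R2·R_L/(R2+R_L) = 1.377 kΩ.
Then V_out = V_DC · R2'/(R1 + R2') = 7.42 × 1.377/11.58 = 0.8826 V.

V_out ≈ 0.883 V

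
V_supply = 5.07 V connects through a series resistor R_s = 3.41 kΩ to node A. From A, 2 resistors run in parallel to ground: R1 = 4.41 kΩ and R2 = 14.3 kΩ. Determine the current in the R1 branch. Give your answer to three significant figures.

I ≈ 0.571 mA

Equivalent of the parallel group: R_p = 3.371 kΩ.
Node voltage V_A = V_supply · R_p/(R_s + R_p) = 5.07 × 0.4971 = 2.520 V.
I(R1) = V_A / R1 = 2.520/4.41 = 0.5715 mA.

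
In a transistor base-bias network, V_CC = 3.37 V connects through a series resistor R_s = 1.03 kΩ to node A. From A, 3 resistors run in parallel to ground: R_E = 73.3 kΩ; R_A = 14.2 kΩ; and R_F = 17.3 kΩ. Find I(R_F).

Equivalent of the parallel group: R_p = 7.049 kΩ.
Node voltage V_A = V_CC · R_p/(R_s + R_p) = 3.37 × 0.8725 = 2.940 V.
Branch current I = V_A/R_F = 2.940/17.3 = 0.1700 mA.
(Equivalently: I_total = 0.4171 mA, then current-divider fraction G_k/ΣG = 0.4074.)

I ≈ 0.170 mA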